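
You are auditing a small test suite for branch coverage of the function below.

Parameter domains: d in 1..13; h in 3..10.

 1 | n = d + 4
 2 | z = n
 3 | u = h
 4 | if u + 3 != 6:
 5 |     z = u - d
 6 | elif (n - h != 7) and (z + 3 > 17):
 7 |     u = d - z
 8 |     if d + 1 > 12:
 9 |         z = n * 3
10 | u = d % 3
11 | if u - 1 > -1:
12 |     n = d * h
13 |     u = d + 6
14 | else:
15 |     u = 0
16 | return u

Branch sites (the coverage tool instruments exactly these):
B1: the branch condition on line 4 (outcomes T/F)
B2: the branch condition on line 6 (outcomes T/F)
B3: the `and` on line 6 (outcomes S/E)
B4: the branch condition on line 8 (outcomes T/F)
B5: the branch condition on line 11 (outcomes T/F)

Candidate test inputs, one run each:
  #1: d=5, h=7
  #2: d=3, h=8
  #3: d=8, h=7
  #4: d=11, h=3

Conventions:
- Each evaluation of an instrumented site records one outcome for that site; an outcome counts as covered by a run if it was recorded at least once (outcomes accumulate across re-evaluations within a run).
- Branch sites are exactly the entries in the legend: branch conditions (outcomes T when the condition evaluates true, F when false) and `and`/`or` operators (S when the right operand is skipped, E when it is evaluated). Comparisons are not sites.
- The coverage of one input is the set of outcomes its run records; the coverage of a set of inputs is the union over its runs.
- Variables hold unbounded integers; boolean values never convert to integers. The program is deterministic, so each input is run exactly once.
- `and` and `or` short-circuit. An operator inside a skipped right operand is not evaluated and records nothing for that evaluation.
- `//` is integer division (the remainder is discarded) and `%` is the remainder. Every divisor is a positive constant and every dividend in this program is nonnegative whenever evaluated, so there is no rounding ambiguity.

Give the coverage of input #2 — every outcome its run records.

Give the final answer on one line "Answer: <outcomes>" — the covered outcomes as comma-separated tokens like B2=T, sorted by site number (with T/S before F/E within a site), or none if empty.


Simulating input #2 (d=3, h=8) step by step:
  B1->T, B5->F
distinct outcomes covered: B1=T, B5=F
Answer: B1=T, B5=F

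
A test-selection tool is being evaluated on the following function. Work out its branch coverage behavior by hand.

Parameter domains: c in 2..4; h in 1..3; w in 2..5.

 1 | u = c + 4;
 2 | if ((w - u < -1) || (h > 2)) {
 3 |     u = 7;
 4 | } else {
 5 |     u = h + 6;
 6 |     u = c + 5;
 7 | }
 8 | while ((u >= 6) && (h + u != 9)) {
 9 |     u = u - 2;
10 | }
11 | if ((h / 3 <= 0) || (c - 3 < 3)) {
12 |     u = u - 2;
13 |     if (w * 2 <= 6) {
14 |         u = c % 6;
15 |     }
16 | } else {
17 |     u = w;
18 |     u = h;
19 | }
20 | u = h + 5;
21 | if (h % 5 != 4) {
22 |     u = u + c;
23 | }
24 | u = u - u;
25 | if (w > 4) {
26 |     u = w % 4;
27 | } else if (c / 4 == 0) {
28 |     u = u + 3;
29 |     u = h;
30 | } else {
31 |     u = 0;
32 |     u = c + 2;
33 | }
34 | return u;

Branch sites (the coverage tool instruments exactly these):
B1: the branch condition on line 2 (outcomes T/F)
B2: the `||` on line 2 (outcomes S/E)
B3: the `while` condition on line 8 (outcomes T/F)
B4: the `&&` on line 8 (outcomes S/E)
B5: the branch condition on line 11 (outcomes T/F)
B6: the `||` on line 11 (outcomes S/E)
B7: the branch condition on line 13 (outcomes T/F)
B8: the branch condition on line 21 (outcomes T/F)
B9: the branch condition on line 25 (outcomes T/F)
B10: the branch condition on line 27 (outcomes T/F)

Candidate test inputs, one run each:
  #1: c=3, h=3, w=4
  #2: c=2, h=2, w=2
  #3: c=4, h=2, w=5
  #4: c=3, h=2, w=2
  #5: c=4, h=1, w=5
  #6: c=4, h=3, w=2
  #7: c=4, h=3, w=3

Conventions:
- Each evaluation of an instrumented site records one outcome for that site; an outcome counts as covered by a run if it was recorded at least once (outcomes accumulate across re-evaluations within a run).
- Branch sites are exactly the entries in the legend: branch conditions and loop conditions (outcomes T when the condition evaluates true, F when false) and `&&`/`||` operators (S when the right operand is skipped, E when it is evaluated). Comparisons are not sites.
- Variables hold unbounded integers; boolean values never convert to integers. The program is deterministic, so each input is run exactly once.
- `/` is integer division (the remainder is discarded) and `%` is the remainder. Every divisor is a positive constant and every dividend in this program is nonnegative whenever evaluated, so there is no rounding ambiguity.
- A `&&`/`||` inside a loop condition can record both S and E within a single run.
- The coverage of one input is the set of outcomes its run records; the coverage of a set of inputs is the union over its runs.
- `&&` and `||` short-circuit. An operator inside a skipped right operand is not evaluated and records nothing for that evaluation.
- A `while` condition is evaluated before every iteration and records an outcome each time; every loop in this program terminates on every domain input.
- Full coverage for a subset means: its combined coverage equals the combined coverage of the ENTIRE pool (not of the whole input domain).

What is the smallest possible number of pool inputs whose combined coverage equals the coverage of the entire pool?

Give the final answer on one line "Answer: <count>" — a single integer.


test 1 (c=3, h=3, w=4) hits B1=T, B2=S, B3=T, B3=F, B4=S, B4=E, B5=T, B6=E, B7=F, B8=T, B9=F, B10=T
test 2 (c=2, h=2, w=2) hits B1=T, B2=S, B3=F, B4=E, B5=T, B6=S, B7=T, B8=T, B9=F, B10=T
test 3 (c=4, h=2, w=5) hits B1=T, B2=S, B3=F, B4=E, B5=T, B6=S, B7=F, B8=T, B9=T
test 4 (c=3, h=2, w=2) hits B1=T, B2=S, B3=F, B4=E, B5=T, B6=S, B7=T, B8=T, B9=F, B10=T
test 5 (c=4, h=1, w=5) hits B1=T, B2=S, B3=T, B3=F, B4=S, B4=E, B5=T, B6=S, B7=F, B8=T, B9=T
test 6 (c=4, h=3, w=2) hits B1=T, B2=S, B3=T, B3=F, B4=S, B4=E, B5=T, B6=E, B7=T, B8=T, B9=F, B10=F
test 7 (c=4, h=3, w=3) hits B1=T, B2=S, B3=T, B3=F, B4=S, B4=E, B5=T, B6=E, B7=T, B8=T, B9=F, B10=F
together the pool reaches 16 outcomes: B1=T, B2=S, B3=T, B3=F, B4=S, B4=E, B5=T, B6=S, B6=E, B7=T, B7=F, B8=T, B9=T, B9=F, B10=T, B10=F
checked all size-1 subsets: none covers 16 outcomes (max 12/16)
checked all size-2 subsets: none covers 16 outcomes (max 15/16)
size 3: inputs {1, 3, 6} cover all 16 outcomes, and no lexicographically smaller subset of this size does
Answer: 3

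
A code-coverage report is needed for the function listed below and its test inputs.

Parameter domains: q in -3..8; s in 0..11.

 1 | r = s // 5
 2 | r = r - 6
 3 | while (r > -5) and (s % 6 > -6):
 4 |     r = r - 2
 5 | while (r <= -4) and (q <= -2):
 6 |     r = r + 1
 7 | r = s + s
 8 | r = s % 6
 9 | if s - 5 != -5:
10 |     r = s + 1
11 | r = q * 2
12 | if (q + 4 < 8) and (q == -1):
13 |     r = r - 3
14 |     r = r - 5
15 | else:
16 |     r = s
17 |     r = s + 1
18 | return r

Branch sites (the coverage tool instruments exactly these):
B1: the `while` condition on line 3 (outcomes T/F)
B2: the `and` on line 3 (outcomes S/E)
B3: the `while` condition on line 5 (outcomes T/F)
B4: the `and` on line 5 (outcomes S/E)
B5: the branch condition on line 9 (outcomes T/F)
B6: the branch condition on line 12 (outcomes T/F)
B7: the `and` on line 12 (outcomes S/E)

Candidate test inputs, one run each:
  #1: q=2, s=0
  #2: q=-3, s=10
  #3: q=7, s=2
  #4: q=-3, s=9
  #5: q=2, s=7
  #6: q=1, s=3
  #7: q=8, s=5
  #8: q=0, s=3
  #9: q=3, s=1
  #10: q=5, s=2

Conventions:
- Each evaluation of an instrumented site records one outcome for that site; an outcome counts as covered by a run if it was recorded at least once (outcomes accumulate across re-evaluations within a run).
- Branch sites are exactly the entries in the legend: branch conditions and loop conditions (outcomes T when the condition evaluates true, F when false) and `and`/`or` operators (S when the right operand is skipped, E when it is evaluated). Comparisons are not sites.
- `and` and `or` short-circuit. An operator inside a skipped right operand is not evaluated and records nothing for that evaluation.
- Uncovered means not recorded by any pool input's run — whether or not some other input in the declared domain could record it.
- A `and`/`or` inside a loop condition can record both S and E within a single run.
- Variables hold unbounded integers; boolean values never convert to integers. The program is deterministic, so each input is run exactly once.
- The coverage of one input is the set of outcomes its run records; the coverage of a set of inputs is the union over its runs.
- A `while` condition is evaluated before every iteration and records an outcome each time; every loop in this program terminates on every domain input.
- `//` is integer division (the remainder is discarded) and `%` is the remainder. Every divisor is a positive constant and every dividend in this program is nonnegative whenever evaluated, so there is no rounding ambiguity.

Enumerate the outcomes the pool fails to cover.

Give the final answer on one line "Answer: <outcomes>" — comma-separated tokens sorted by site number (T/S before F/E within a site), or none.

#1 (q=2, s=0) -> B2->S, B1->F, B4->E, B3->F, B5->F, B7->E, B6->F; covered: B1=F, B2=S, B3=F, B4=E, B5=F, B6=F, B7=E
#2 (q=-3, s=10) -> B2->E, B1->T, B2->S, B1->F, B4->E, B3->T, B4->E, B3->T, B4->E, B3->T, B4->S, B3->F, B5->T, B7->E, ...; covered: B1=T, B1=F, B2=S, B2=E, B3=T, B3=F, B4=S, B4=E, B5=T, B6=F, B7=E
#3 (q=7, s=2) -> B2->S, B1->F, B4->E, B3->F, B5->T, B7->S, B6->F; covered: B1=F, B2=S, B3=F, B4=E, B5=T, B6=F, B7=S
#4 (q=-3, s=9) -> B2->S, B1->F, B4->E, B3->T, B4->E, B3->T, B4->S, B3->F, B5->T, B7->E, B6->F; covered: B1=F, B2=S, B3=T, B3=F, B4=S, B4=E, B5=T, B6=F, B7=E
#5 (q=2, s=7) -> B2->S, B1->F, B4->E, B3->F, B5->T, B7->E, B6->F; covered: B1=F, B2=S, B3=F, B4=E, B5=T, B6=F, B7=E
#6 (q=1, s=3) -> B2->S, B1->F, B4->E, B3->F, B5->T, B7->E, B6->F; covered: B1=F, B2=S, B3=F, B4=E, B5=T, B6=F, B7=E
#7 (q=8, s=5) -> B2->S, B1->F, B4->E, B3->F, B5->T, B7->S, B6->F; covered: B1=F, B2=S, B3=F, B4=E, B5=T, B6=F, B7=S
#8 (q=0, s=3) -> B2->S, B1->F, B4->E, B3->F, B5->T, B7->E, B6->F; covered: B1=F, B2=S, B3=F, B4=E, B5=T, B6=F, B7=E
#9 (q=3, s=1) -> B2->S, B1->F, B4->E, B3->F, B5->T, B7->E, B6->F; covered: B1=F, B2=S, B3=F, B4=E, B5=T, B6=F, B7=E
#10 (q=5, s=2) -> B2->S, B1->F, B4->E, B3->F, B5->T, B7->S, B6->F; covered: B1=F, B2=S, B3=F, B4=E, B5=T, B6=F, B7=S
union over the pool: B1=T, B1=F, B2=S, B2=E, B3=T, B3=F, B4=S, B4=E, B5=T, B5=F, B6=F, B7=S, B7=E
uncovered (1 of 14): B6=T

Answer: B6=T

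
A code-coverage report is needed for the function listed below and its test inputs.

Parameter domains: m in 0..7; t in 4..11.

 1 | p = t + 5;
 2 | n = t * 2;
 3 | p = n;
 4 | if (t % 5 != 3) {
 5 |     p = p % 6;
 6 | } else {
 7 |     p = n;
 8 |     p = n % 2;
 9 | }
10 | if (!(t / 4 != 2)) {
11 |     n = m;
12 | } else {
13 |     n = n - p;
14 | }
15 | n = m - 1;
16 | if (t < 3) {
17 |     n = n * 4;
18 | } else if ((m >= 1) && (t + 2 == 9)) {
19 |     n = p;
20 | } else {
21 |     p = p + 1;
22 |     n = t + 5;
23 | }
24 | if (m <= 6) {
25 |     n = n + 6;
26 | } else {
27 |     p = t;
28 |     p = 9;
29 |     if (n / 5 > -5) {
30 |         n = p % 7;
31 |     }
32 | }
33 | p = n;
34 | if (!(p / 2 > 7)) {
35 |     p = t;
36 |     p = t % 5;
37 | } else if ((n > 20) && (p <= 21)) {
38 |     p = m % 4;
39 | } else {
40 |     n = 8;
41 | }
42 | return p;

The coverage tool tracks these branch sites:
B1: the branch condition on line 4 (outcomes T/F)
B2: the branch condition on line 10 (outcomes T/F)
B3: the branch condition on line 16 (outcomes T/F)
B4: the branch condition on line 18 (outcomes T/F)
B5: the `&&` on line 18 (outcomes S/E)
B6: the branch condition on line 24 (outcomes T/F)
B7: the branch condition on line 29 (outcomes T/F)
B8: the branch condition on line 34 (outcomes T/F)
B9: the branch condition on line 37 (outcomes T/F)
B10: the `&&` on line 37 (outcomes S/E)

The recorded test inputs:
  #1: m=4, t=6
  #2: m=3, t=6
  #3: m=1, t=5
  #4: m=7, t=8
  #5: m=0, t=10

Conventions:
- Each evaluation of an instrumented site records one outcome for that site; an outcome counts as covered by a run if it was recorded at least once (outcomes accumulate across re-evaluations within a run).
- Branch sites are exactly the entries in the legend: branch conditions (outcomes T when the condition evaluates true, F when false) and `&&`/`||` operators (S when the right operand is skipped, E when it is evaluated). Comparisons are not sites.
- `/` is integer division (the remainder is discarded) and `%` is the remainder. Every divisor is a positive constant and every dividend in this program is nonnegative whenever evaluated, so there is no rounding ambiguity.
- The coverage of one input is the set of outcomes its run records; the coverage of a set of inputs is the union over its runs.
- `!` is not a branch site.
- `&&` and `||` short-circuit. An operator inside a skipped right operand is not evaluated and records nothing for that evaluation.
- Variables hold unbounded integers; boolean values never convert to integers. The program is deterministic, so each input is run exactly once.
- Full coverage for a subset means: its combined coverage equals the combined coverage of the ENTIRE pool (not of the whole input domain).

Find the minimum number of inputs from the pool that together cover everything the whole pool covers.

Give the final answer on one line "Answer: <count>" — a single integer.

input #1 (m=4, t=6): events B1->T, B2->F, B3->F, B5->E, B4->F, B6->T, B8->F, B10->S, B9->F; covers B1=T, B2=F, B3=F, B4=F, B5=E, B6=T, B8=F, B9=F, B10=S
input #2 (m=3, t=6): events B1->T, B2->F, B3->F, B5->E, B4->F, B6->T, B8->F, B10->S, B9->F; covers B1=T, B2=F, B3=F, B4=F, B5=E, B6=T, B8=F, B9=F, B10=S
input #3 (m=1, t=5): events B1->T, B2->F, B3->F, B5->E, B4->F, B6->T, B8->F, B10->S, B9->F; covers B1=T, B2=F, B3=F, B4=F, B5=E, B6=T, B8=F, B9=F, B10=S
input #4 (m=7, t=8): events B1->F, B2->T, B3->F, B5->E, B4->F, B6->F, B7->T, B8->T; covers B1=F, B2=T, B3=F, B4=F, B5=E, B6=F, B7=T, B8=T
input #5 (m=0, t=10): events B1->T, B2->T, B3->F, B5->S, B4->F, B6->T, B8->F, B10->E, B9->T; covers B1=T, B2=T, B3=F, B4=F, B5=S, B6=T, B8=F, B9=T, B10=E
union over all inputs: B1=T, B1=F, B2=T, B2=F, B3=F, B4=F, B5=S, B5=E, B6=T, B6=F, B7=T, B8=T, B8=F, B9=T, B9=F, B10=S, B10=E (17 outcomes)
every size-1 subset falls short of the 17 outcomes (best: 9/17)
every size-2 subset falls short of the 17 outcomes (best: 14/17)
the canonical winner is {1, 4, 5}: size 3, full 17-outcome coverage, earliest index list among size-3 covers

Answer: 3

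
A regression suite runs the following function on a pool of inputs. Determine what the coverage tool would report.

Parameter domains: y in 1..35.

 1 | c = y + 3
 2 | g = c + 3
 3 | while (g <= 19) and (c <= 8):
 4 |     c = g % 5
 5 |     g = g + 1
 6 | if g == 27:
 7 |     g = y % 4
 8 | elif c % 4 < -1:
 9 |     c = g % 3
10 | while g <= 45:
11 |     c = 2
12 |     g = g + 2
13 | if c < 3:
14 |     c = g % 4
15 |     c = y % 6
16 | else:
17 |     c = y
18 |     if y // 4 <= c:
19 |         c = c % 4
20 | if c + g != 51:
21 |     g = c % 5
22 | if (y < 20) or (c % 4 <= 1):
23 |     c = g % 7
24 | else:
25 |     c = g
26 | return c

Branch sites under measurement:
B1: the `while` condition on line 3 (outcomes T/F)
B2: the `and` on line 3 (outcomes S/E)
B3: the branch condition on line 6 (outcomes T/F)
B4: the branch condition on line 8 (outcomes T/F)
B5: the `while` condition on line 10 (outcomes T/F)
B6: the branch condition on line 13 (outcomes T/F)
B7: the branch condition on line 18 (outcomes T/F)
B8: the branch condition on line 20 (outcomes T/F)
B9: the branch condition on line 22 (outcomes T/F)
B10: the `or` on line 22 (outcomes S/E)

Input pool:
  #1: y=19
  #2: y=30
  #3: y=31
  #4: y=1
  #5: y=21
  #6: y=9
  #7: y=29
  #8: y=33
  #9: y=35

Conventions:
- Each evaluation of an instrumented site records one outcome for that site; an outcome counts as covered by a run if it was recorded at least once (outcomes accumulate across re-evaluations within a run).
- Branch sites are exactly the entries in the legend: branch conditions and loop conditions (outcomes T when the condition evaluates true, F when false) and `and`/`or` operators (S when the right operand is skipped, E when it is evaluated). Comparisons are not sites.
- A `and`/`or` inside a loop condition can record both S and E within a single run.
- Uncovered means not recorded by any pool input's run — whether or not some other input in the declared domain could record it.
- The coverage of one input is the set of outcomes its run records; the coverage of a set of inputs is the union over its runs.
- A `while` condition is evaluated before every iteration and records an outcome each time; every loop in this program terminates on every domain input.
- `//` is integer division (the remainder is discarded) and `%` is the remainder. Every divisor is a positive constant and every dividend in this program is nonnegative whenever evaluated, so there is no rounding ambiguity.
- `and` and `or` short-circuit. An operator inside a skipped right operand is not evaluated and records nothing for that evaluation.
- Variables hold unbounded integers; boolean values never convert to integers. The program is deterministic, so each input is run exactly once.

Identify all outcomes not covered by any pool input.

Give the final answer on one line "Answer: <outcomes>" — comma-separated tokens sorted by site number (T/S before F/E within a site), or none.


input #1 (y=19): events B2->S, B1->F, B3->F, B4->F, B5->T, B5->T, B5->T, B5->T, B5->T, B5->T, B5->T, B5->T, B5->T, B5->T, ...; covers B1=F, B2=S, B3=F, B4=F, B5=T, B5=F, B6=T, B8=T, B9=T, B10=S
input #2 (y=30): events B2->S, B1->F, B3->F, B4->F, B5->T, B5->T, B5->T, B5->T, B5->T, B5->F, B6->T, B8->T, B10->E, B9->T; covers B1=F, B2=S, B3=F, B4=F, B5=T, B5=F, B6=T, B8=T, B9=T, B10=E
input #3 (y=31): events B2->S, B1->F, B3->F, B4->F, B5->T, B5->T, B5->T, B5->T, B5->T, B5->F, B6->T, B8->T, B10->E, B9->T; covers B1=F, B2=S, B3=F, B4=F, B5=T, B5=F, B6=T, B8=T, B9=T, B10=E
input #4 (y=1): events B2->E, B1->T, B2->E, B1->T, B2->E, B1->T, B2->E, B1->T, B2->E, B1->T, B2->E, B1->T, B2->E, B1->T, ...; covers B1=T, B1=F, B2=S, B2=E, B3=F, B4=F, B5=T, B5=F, B6=T, B8=T, B9=T, B10=S
input #5 (y=21): events B2->S, B1->F, B3->T, B5->T, B5->T, B5->T, B5->T, B5->T, B5->T, B5->T, B5->T, B5->T, B5->T, B5->T, ...; covers B1=F, B2=S, B3=T, B5=T, B5=F, B6=T, B8=T, B9=F, B10=E
input #6 (y=9): events B2->E, B1->F, B3->F, B4->F, B5->T, B5->T, B5->T, B5->T, B5->T, B5->T, B5->T, B5->T, B5->T, B5->T, ...; covers B1=F, B2=E, B3=F, B4=F, B5=T, B5=F, B6=T, B8=T, B9=T, B10=S
input #7 (y=29): events B2->S, B1->F, B3->F, B4->F, B5->T, B5->T, B5->T, B5->T, B5->T, B5->T, B5->F, B6->T, B8->T, B10->E, ...; covers B1=F, B2=S, B3=F, B4=F, B5=T, B5=F, B6=T, B8=T, B9=T, B10=E
input #8 (y=33): events B2->S, B1->F, B3->F, B4->F, B5->T, B5->T, B5->T, B5->T, B5->F, B6->T, B8->T, B10->E, B9->F; covers B1=F, B2=S, B3=F, B4=F, B5=T, B5=F, B6=T, B8=T, B9=F, B10=E
input #9 (y=35): events B2->S, B1->F, B3->F, B4->F, B5->T, B5->T, B5->T, B5->F, B6->T, B8->T, B10->E, B9->T; covers B1=F, B2=S, B3=F, B4=F, B5=T, B5=F, B6=T, B8=T, B9=T, B10=E
union over the pool: B1=T, B1=F, B2=S, B2=E, B3=T, B3=F, B4=F, B5=T, B5=F, B6=T, B8=T, B9=T, B9=F, B10=S, B10=E
uncovered (5 of 20): B4=T, B6=F, B7=T, B7=F, B8=F
Answer: B4=T, B6=F, B7=T, B7=F, B8=F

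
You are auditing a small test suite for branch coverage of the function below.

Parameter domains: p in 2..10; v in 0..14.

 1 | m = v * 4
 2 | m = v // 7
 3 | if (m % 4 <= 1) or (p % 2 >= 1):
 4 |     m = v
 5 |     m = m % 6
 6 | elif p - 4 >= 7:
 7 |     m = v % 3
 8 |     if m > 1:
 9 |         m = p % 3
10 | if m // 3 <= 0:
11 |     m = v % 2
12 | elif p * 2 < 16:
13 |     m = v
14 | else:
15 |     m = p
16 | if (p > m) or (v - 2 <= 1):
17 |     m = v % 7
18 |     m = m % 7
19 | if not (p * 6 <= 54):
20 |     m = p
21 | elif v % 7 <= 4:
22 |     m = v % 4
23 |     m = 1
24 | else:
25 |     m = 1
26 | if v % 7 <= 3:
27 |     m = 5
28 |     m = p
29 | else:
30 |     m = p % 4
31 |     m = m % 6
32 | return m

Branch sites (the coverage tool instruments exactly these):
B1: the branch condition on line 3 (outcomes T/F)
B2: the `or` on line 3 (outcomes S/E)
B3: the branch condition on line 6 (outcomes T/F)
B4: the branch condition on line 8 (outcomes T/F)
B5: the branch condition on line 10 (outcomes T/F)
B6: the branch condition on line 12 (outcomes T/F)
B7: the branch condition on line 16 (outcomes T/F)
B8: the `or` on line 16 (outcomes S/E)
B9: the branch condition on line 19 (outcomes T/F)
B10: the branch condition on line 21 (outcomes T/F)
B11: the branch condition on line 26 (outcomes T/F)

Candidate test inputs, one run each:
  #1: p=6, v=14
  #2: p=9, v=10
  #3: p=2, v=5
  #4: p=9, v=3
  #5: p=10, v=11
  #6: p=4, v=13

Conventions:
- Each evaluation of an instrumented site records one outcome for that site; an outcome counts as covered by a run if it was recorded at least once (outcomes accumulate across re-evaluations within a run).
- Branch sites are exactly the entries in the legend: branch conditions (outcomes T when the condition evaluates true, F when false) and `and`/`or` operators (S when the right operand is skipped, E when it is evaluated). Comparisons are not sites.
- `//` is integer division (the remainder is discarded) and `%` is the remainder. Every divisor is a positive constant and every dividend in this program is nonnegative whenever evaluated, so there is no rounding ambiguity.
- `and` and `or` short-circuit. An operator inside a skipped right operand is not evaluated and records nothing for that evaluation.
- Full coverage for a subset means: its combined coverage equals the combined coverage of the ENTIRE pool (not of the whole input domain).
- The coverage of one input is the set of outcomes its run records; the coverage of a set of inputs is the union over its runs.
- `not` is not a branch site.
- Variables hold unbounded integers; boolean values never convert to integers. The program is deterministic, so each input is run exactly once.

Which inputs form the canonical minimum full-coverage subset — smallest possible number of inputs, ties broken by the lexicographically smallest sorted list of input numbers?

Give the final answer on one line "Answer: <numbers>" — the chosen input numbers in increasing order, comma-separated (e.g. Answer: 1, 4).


input #1 (p=6, v=14): covers B1=F, B2=E, B3=F, B5=T, B7=T, B8=S, B9=F, B10=T, B11=T
input #2 (p=9, v=10): covers B1=T, B2=S, B5=F, B6=F, B7=F, B8=E, B9=F, B10=T, B11=T
input #3 (p=2, v=5): covers B1=T, B2=S, B5=F, B6=T, B7=F, B8=E, B9=F, B10=F, B11=F
input #4 (p=9, v=3): covers B1=T, B2=S, B5=F, B6=F, B7=T, B8=E, B9=F, B10=T, B11=T
input #5 (p=10, v=11): covers B1=T, B2=S, B5=F, B6=F, B7=F, B8=E, B9=T, B11=F
input #6 (p=4, v=13): covers B1=T, B2=S, B5=T, B7=T, B8=S, B9=F, B10=F, B11=F
the full pool covers 19 outcomes: B1=T, B1=F, B2=S, B2=E, B3=F, B5=T, B5=F, B6=T, B6=F, B7=T, B7=F, B8=S, B8=E, B9=T, B9=F, B10=T, B10=F, B11=T, B11=F
no size-1 subset reaches all 19 outcomes (best union: 9/19)
no size-2 subset reaches all 19 outcomes (best union: 17/19)
the canonical winner is {1, 3, 5}: size 3, full 19-outcome coverage, earliest index list among size-3 covers
Answer: 1, 3, 5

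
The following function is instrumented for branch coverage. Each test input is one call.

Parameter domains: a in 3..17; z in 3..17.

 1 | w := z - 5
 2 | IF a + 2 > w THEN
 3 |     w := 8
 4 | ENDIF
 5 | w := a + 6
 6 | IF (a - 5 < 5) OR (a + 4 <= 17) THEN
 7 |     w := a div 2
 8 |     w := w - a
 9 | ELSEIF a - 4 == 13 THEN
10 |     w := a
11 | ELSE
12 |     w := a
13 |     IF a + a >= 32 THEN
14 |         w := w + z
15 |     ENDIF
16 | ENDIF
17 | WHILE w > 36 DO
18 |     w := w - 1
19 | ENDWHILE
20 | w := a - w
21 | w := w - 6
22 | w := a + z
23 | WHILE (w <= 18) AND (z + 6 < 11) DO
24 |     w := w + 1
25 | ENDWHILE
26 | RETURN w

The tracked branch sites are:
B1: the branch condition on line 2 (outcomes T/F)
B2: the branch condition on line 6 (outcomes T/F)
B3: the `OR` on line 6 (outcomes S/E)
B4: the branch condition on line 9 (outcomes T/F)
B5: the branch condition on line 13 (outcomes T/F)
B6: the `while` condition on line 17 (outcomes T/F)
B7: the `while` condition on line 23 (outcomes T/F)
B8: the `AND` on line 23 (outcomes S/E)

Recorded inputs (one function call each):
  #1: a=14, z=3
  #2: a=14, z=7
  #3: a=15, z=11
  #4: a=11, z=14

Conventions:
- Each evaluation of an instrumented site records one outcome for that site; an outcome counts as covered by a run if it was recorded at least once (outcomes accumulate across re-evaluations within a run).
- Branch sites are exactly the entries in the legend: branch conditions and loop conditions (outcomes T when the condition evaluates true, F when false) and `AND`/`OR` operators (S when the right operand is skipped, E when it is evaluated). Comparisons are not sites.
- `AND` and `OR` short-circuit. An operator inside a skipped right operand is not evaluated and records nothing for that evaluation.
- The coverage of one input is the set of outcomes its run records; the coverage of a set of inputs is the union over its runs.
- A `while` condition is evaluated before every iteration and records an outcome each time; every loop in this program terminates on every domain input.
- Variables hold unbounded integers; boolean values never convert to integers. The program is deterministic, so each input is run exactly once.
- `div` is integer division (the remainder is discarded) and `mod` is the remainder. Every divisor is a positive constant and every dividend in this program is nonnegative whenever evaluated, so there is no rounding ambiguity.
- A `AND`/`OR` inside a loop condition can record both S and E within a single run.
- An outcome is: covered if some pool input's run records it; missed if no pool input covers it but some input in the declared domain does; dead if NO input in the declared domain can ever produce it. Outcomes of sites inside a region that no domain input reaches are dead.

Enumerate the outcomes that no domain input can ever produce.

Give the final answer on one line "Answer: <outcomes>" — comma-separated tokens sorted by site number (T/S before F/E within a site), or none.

exhaustive pass over the 225-input domain:
  B6=T: zero occurrences over every domain input -> dead
  reachable outcomes have witnesses, e.g. B1=T (e.g. a=3, z=3), B1=F (e.g. a=3, z=10), B2=T (e.g. a=3, z=3), B2=F (e.g. a=14, z=3)

Answer: B6=T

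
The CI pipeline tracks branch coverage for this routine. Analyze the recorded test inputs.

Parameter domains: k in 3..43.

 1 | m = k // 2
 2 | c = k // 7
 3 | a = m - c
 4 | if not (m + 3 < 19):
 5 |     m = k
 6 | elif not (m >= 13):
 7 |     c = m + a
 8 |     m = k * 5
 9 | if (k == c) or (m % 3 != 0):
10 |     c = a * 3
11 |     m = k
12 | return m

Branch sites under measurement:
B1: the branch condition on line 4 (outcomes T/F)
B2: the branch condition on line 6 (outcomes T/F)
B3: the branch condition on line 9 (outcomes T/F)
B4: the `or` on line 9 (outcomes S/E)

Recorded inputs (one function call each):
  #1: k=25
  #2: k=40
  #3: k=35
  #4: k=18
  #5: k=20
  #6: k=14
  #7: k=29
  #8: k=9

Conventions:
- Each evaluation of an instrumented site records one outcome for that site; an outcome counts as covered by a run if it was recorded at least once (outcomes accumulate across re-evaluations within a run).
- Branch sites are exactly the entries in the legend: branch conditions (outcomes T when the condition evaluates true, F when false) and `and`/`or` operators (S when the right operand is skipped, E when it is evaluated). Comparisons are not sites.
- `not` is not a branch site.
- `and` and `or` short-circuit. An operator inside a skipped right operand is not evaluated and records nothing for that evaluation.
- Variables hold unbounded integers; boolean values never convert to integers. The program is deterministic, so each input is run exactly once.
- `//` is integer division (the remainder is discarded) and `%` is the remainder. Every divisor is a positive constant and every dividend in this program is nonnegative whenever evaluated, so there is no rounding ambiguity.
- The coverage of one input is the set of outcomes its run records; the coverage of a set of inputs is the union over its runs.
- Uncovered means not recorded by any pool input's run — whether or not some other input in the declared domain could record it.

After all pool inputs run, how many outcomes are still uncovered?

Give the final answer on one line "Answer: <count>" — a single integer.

test 1 (k=25) hits B1=F, B2=T, B3=T, B4=E
test 2 (k=40) hits B1=T, B3=T, B4=E
test 3 (k=35) hits B1=T, B3=T, B4=E
test 4 (k=18) hits B1=F, B2=T, B3=F, B4=E
test 5 (k=20) hits B1=F, B2=T, B3=T, B4=E
test 6 (k=14) hits B1=F, B2=T, B3=T, B4=E
test 7 (k=29) hits B1=F, B2=F, B3=T, B4=E
test 8 (k=9) hits B1=F, B2=T, B3=F, B4=E
union over the pool: B1=T, B1=F, B2=T, B2=F, B3=T, B3=F, B4=E
uncovered (1 of 8): B4=S

Answer: 1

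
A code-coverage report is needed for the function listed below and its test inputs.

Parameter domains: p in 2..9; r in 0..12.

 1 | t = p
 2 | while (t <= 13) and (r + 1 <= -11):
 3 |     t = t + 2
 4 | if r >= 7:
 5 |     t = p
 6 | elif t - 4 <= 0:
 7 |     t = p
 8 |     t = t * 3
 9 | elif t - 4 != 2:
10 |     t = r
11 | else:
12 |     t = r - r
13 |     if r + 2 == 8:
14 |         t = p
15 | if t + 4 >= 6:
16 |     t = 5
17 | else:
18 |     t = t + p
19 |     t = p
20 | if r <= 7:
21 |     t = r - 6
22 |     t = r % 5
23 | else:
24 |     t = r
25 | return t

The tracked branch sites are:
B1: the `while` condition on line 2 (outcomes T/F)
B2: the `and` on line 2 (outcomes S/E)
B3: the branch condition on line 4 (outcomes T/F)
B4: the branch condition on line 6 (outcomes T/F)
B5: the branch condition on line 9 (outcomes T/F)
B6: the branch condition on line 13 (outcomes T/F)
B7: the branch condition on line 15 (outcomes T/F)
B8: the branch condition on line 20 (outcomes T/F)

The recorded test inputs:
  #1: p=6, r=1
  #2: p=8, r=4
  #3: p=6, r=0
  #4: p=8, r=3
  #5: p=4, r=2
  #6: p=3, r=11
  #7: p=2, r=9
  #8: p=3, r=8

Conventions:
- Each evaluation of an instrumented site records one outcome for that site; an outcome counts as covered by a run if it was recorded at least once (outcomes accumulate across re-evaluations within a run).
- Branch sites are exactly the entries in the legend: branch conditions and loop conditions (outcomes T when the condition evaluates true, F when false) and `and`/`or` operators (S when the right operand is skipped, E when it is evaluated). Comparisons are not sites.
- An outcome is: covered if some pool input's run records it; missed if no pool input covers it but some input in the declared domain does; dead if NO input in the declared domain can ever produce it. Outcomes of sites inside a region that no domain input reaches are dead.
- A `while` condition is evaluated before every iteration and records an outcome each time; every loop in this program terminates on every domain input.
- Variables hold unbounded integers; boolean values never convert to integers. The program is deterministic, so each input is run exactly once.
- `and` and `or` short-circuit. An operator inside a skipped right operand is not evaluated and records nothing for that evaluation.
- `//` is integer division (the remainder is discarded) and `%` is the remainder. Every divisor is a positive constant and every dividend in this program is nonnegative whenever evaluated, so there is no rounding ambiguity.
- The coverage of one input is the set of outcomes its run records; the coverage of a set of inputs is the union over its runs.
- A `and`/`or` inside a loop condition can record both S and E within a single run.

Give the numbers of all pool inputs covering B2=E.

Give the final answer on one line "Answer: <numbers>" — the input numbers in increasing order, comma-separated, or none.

input #1 (p=6, r=1): produces B2=E
input #2 (p=8, r=4): produces B2=E
input #3 (p=6, r=0): produces B2=E
input #4 (p=8, r=3): produces B2=E
input #5 (p=4, r=2): produces B2=E
input #6 (p=3, r=11): produces B2=E
input #7 (p=2, r=9): produces B2=E
input #8 (p=3, r=8): produces B2=E

Answer: 1, 2, 3, 4, 5, 6, 7, 8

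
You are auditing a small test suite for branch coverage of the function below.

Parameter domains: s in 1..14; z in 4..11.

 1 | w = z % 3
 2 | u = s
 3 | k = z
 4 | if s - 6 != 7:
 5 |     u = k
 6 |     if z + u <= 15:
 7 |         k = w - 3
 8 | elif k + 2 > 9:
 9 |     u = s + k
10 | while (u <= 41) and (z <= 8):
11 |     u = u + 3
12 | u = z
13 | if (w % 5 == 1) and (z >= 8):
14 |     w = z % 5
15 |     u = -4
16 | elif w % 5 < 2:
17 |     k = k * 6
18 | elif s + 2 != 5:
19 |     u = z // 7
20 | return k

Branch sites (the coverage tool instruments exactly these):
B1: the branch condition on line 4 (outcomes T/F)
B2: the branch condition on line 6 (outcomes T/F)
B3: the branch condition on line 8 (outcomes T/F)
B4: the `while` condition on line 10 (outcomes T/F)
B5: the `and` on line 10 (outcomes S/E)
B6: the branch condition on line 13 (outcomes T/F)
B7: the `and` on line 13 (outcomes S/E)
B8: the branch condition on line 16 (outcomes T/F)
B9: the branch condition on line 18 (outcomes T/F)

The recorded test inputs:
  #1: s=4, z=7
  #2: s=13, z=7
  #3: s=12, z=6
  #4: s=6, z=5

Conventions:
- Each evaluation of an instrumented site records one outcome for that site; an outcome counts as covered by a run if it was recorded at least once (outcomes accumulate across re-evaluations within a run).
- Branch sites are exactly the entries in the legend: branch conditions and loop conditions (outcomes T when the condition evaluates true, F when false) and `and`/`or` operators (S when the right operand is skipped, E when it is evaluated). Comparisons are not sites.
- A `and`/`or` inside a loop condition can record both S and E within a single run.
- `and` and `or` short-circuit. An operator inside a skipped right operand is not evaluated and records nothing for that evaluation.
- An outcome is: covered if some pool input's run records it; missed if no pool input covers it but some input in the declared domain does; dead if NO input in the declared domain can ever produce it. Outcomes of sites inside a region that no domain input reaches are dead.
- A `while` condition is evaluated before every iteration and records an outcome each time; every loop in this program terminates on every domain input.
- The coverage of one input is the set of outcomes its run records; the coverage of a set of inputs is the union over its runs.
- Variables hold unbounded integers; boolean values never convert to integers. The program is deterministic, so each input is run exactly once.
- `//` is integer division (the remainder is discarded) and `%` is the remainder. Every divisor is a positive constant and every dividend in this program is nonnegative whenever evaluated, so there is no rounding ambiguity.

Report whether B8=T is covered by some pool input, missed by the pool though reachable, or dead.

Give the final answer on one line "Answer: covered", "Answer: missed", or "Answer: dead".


B8=T is recorded by pool input(s) 1, 2, 3 -> covered
Answer: covered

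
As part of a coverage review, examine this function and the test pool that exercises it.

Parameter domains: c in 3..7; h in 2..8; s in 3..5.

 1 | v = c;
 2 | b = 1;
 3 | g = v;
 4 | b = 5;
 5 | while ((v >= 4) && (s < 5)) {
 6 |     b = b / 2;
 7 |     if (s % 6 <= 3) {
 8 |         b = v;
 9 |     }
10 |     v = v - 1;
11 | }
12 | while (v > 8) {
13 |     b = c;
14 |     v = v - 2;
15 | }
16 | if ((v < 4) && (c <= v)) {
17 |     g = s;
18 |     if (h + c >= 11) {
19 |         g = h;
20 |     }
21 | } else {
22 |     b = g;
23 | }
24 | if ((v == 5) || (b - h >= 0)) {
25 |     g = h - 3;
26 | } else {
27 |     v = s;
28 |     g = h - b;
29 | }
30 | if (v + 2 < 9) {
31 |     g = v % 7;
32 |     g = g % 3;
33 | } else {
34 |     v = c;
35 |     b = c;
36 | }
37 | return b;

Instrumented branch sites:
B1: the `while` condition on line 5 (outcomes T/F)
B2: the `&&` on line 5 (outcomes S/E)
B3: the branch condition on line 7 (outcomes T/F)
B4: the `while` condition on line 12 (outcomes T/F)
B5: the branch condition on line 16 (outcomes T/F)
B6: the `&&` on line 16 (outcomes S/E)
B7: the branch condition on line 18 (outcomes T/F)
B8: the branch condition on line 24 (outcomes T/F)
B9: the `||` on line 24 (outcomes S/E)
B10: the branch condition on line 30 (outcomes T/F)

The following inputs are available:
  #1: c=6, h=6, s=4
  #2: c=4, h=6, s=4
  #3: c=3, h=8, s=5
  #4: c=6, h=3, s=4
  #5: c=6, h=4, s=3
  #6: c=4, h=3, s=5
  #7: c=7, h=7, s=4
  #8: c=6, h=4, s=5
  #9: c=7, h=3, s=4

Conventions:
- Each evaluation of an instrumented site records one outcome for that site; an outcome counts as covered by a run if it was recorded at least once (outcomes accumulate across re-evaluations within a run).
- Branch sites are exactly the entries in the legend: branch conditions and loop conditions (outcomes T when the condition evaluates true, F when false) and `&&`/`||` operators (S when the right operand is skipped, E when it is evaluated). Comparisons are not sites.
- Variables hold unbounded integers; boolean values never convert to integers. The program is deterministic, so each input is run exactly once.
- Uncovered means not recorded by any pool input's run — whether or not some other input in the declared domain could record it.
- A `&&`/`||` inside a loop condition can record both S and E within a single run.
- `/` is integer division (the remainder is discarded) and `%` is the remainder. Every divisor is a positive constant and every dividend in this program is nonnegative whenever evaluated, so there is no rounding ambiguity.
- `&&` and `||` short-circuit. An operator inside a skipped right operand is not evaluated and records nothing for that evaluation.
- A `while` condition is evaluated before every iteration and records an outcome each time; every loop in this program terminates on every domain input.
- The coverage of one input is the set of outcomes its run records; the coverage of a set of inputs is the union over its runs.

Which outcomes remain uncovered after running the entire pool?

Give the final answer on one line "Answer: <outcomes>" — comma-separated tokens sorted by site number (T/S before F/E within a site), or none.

#1 (c=6, h=6, s=4) -> B2->E, B1->T, B3->F, B2->E, B1->T, B3->F, B2->E, B1->T, B3->F, B2->S, B1->F, B4->F, B6->E, B5->F, ...; covered: B1=T, B1=F, B2=S, B2=E, B3=F, B4=F, B5=F, B6=E, B8=T, B9=E, B10=T
#2 (c=4, h=6, s=4) -> B2->E, B1->T, B3->F, B2->S, B1->F, B4->F, B6->E, B5->F, B9->E, B8->F, B10->T; covered: B1=T, B1=F, B2=S, B2=E, B3=F, B4=F, B5=F, B6=E, B8=F, B9=E, B10=T
#3 (c=3, h=8, s=5) -> B2->S, B1->F, B4->F, B6->E, B5->T, B7->T, B9->E, B8->F, B10->T; covered: B1=F, B2=S, B4=F, B5=T, B6=E, B7=T, B8=F, B9=E, B10=T
#4 (c=6, h=3, s=4) -> B2->E, B1->T, B3->F, B2->E, B1->T, B3->F, B2->E, B1->T, B3->F, B2->S, B1->F, B4->F, B6->E, B5->F, ...; covered: B1=T, B1=F, B2=S, B2=E, B3=F, B4=F, B5=F, B6=E, B8=T, B9=E, B10=T
#5 (c=6, h=4, s=3) -> B2->E, B1->T, B3->T, B2->E, B1->T, B3->T, B2->E, B1->T, B3->T, B2->S, B1->F, B4->F, B6->E, B5->F, ...; covered: B1=T, B1=F, B2=S, B2=E, B3=T, B4=F, B5=F, B6=E, B8=T, B9=E, B10=T
#6 (c=4, h=3, s=5) -> B2->E, B1->F, B4->F, B6->S, B5->F, B9->E, B8->T, B10->T; covered: B1=F, B2=E, B4=F, B5=F, B6=S, B8=T, B9=E, B10=T
#7 (c=7, h=7, s=4) -> B2->E, B1->T, B3->F, B2->E, B1->T, B3->F, B2->E, B1->T, B3->F, B2->E, B1->T, B3->F, B2->S, B1->F, ...; covered: B1=T, B1=F, B2=S, B2=E, B3=F, B4=F, B5=F, B6=E, B8=T, B9=E, B10=T
#8 (c=6, h=4, s=5) -> B2->E, B1->F, B4->F, B6->S, B5->F, B9->E, B8->T, B10->T; covered: B1=F, B2=E, B4=F, B5=F, B6=S, B8=T, B9=E, B10=T
#9 (c=7, h=3, s=4) -> B2->E, B1->T, B3->F, B2->E, B1->T, B3->F, B2->E, B1->T, B3->F, B2->E, B1->T, B3->F, B2->S, B1->F, ...; covered: B1=T, B1=F, B2=S, B2=E, B3=F, B4=F, B5=F, B6=E, B8=T, B9=E, B10=T
union over the pool: B1=T, B1=F, B2=S, B2=E, B3=T, B3=F, B4=F, B5=T, B5=F, B6=S, B6=E, B7=T, B8=T, B8=F, B9=E, B10=T
uncovered (4 of 20): B4=T, B7=F, B9=S, B10=F

Answer: B4=T, B7=F, B9=S, B10=F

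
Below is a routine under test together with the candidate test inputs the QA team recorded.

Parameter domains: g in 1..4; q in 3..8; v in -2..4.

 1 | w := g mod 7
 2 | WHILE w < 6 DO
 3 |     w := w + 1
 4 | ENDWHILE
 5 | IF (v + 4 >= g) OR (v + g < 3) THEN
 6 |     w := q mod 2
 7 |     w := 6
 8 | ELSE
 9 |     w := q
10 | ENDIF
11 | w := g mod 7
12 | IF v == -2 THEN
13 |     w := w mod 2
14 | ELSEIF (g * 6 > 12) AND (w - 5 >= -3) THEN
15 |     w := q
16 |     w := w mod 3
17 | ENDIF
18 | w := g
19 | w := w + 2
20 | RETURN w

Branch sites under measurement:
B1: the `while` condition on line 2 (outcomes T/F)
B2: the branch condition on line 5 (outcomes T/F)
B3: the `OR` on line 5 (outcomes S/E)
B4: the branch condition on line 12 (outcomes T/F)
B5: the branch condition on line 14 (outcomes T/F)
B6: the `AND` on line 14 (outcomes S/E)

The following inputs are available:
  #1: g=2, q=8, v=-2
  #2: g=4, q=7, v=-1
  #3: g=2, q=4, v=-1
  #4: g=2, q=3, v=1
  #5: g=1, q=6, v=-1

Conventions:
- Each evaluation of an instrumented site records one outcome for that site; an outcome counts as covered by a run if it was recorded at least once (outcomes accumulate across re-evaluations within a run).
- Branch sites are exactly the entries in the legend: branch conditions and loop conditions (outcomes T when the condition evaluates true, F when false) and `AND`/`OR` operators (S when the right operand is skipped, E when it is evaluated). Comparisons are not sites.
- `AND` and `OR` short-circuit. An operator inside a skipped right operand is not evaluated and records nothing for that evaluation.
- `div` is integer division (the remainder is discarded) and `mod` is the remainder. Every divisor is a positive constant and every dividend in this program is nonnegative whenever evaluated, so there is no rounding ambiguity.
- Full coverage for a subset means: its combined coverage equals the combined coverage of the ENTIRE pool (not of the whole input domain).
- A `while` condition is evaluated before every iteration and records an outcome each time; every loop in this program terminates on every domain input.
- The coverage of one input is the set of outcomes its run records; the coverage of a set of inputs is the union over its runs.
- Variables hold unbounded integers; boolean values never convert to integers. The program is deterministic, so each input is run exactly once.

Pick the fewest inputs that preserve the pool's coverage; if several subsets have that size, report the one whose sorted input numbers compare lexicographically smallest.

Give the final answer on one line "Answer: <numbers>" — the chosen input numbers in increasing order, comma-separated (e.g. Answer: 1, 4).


run #1 (g=2, q=8, v=-2) runs B1->T, B1->T, B1->T, B1->T, B1->F, B3->S, B2->T, B4->T; records B1=T, B1=F, B2=T, B3=S, B4=T
run #2 (g=4, q=7, v=-1) runs B1->T, B1->T, B1->F, B3->E, B2->F, B4->F, B6->E, B5->T; records B1=T, B1=F, B2=F, B3=E, B4=F, B5=T, B6=E
run #3 (g=2, q=4, v=-1) runs B1->T, B1->T, B1->T, B1->T, B1->F, B3->S, B2->T, B4->F, B6->S, B5->F; records B1=T, B1=F, B2=T, B3=S, B4=F, B5=F, B6=S
run #4 (g=2, q=3, v=1) runs B1->T, B1->T, B1->T, B1->T, B1->F, B3->S, B2->T, B4->F, B6->S, B5->F; records B1=T, B1=F, B2=T, B3=S, B4=F, B5=F, B6=S
run #5 (g=1, q=6, v=-1) runs B1->T, B1->T, B1->T, B1->T, B1->T, B1->F, B3->S, B2->T, B4->F, B6->S, B5->F; records B1=T, B1=F, B2=T, B3=S, B4=F, B5=F, B6=S
pool-wide coverage (12 outcomes): B1=T, B1=F, B2=T, B2=F, B3=S, B3=E, B4=T, B4=F, B5=T, B5=F, B6=S, B6=E
size 1 is not enough: best union over all size-1 subsets is 7/12
size 2 is not enough: best union over all size-2 subsets is 11/12
size 3: inputs {1, 2, 3} cover all 12 outcomes, and no lexicographically smaller subset of this size does
Answer: 1, 2, 3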